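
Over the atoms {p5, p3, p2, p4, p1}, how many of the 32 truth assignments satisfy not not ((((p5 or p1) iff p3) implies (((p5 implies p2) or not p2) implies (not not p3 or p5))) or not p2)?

30

Initial set: {not not ((((p5 or p1) iff p3) implies (((p5 implies p2) or not p2) implies (not not p3 or p5))) or not p2)}.
not not ((((p5 or p1) iff p3) implies (((p5 implies p2) or not p2) implies (not not p3 or p5))) or not p2): drop double negation, giving ((((p5 or p1) iff p3) implies (((p5 implies p2) or not p2) implies (not not p3 or p5))) or not p2).
((((p5 or p1) iff p3) implies (((p5 implies p2) or not p2) implies (not not p3 or p5))) or not p2): β-rule — branch into (((p5 or p1) iff p3) implies (((p5 implies p2) or not p2) implies (not not p3 or p5)))  //  not p2.
  branch 1 (add (((p5 or p1) iff p3) implies (((p5 implies p2) or not p2) implies (not not p3 or p5)))):
    (((p5 or p1) iff p3) implies (((p5 implies p2) or not p2) implies (not not p3 or p5))): β-rule — branch into not ((p5 or p1) iff p3)  //  (((p5 implies p2) or not p2) implies (not not p3 or p5)).
      branch 1.1 (add not ((p5 or p1) iff p3)):
        not ((p5 or p1) iff p3): β-rule — branch into (p5 or p1), not p3  //  not (p5 or p1), p3.
          branch 1.1.1 (add (p5 or p1), not p3):
            (p5 or p1): β-rule — branch into p5  //  p1.
              branch 1.1.1.1 (add p5):
                ○ open, literals {p3=F, p5=T}.
              branch 1.1.1.2 (add p1):
                ○ open, literals {p1=T, p3=F}.
          branch 1.1.2 (add not (p5 or p1), p3):
            not (p5 or p1): α-rule — add not p5, not p1.
            ○ open, literals {p1=F, p3=T, p5=F}.
      branch 1.2 (add (((p5 implies p2) or not p2) implies (not not p3 or p5))):
        (((p5 implies p2) or not p2) implies (not not p3 or p5)): β-rule — branch into not ((p5 implies p2) or not p2)  //  (not not p3 or p5).
          branch 1.2.1 (add not ((p5 implies p2) or not p2)):
            not ((p5 implies p2) or not p2): α-rule — add not (p5 implies p2), not not p2.
            not (p5 implies p2): α-rule — add p5, not p2.
            × closes — contains both p2 and not p2.
          branch 1.2.2 (add (not not p3 or p5)):
            (not not p3 or p5): β-rule — branch into not not p3  //  p5.
              branch 1.2.2.1 (add not not p3):
                not not p3: drop double negation, giving p3.
                ○ open, literals {p3=T}.
              branch 1.2.2.2 (add p5):
                ○ open, literals {p5=T}.
  branch 2 (add not p2):
    ○ open, literals {p2=F}.
1 branch closed, 6 open.
Each open branch fixes some atoms; the unmentioned ones are free. Counting distinct full assignments: branch {p3=F, p5=T} (p2, p4, p1) contributes 8 new; branch {p1=T, p3=F} (p5, p2, p4) contributes 4 new; branch {p1=F, p3=T, p5=F} (p2, p4) contributes 4 new; branch {p3=T} (p5, p2, p4, p1) contributes 12 new; branch {p5=T} (p3, p2, p4, p1) contributes 0 new; branch {p2=F} (p5, p3, p4, p1) contributes 2 new. Total: 30.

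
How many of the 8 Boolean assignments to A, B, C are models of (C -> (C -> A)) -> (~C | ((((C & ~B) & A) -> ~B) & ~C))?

Initial set: {T ((C -> (C -> A)) -> (~C | ((((C & ~B) & A) -> ~B) & ~C)))}.
T ((C -> (C -> A)) -> (~C | ((((C & ~B) & A) -> ~B) & ~C))): β-rule — branch into F (C -> (C -> A))  //  T (~C | ((((C & ~B) & A) -> ~B) & ~C)).
  branch 1 (add F (C -> (C -> A))):
    F (C -> (C -> A)): α-rule — add T C, F (C -> A).
    F (C -> A): α-rule — add T C, F A.
    ○ open, literals {A=false, C=true}.
  branch 2 (add T (~C | ((((C & ~B) & A) -> ~B) & ~C))):
    T (~C | ((((C & ~B) & A) -> ~B) & ~C)): β-rule — branch into T ~C  //  T ((((C & ~B) & A) -> ~B) & ~C).
      branch 2.1 (add T ~C):
        ○ open, literals {C=false}.
      branch 2.2 (add T ((((C & ~B) & A) -> ~B) & ~C)):
        T ((((C & ~B) & A) -> ~B) & ~C): α-rule — add T (((C & ~B) & A) -> ~B), T ~C.
        T (((C & ~B) & A) -> ~B): β-rule — branch into F ((C & ~B) & A)  //  T ~B.
          branch 2.2.1 (add F ((C & ~B) & A)):
            F ((C & ~B) & A): β-rule — branch into F (C & ~B)  //  F A.
              branch 2.2.1.1 (add F (C & ~B)):
                F (C & ~B): β-rule — branch into F C  //  F ~B.
                  branch 2.2.1.1.1 (add F C):
                    ○ open, literals {C=false}.
                  branch 2.2.1.1.2 (add F ~B):
                    ○ open, literals {B=true, C=false}.
              branch 2.2.1.2 (add F A):
                ○ open, literals {A=false, C=false}.
          branch 2.2.2 (add T ~B):
            ○ open, literals {B=false, C=false}.
0 branches closed, 6 open.
Each open branch fixes some atoms; the unmentioned ones are free. Counting distinct full assignments: branch {A=false, C=true} (B) contributes 2 new; branch {C=false} (A, B) contributes 4 new; branch {C=false} (A, B) contributes 0 new; branch {B=true, C=false} (A) contributes 0 new; branch {A=false, C=false} (B) contributes 0 new; branch {B=false, C=false} (A) contributes 0 new. Total: 6.

6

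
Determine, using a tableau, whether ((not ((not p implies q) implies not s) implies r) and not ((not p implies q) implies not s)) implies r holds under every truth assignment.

Assume the negation and expand:
Initial set: {not (((not ((not p implies q) implies not s) implies r) and not ((not p implies q) implies not s)) implies r)}.
not (((not ((not p implies q) implies not s) implies r) and not ((not p implies q) implies not s)) implies r): α-rule — add ((not ((not p implies q) implies not s) implies r) and not ((not p implies q) implies not s)), not r.
((not ((not p implies q) implies not s) implies r) and not ((not p implies q) implies not s)): α-rule — add (not ((not p implies q) implies not s) implies r), not ((not p implies q) implies not s).
not ((not p implies q) implies not s): α-rule — add (not p implies q), not not s.
(not ((not p implies q) implies not s) implies r): β-rule — branch into not not ((not p implies q) implies not s)  //  r.
  branch 1 (add not not ((not p implies q) implies not s)):
    (not p implies q): β-rule — branch into not not p  //  q.
      branch 1.1 (add not not p):
        not not ((not p implies q) implies not s): β-rule — branch into not (not p implies q)  //  not s.
          branch 1.1.1 (add not (not p implies q)):
            not (not p implies q): α-rule — add not p, not q.
            × closes — contains both p and not p.
          branch 1.1.2 (add not s):
            × closes — contains both s and not s.
      branch 1.2 (add q):
        not not ((not p implies q) implies not s): β-rule — branch into not (not p implies q)  //  not s.
          branch 1.2.1 (add not (not p implies q)):
            not (not p implies q): α-rule — add not p, not q.
            × closes — contains both q and not q.
          branch 1.2.2 (add not s):
            × closes — contains both s and not s.
  branch 2 (add r):
    × closes — contains both r and not r.
All 5 branches close.
Every branch closed, so the negation is unsatisfiable and the formula is valid.

Valid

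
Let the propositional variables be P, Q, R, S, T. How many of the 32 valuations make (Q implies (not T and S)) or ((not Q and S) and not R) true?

20

Initial set: {((Q implies (not T and S)) or ((not Q and S) and not R))}.
((Q implies (not T and S)) or ((not Q and S) and not R)): β-rule — branch into (Q implies (not T and S))  //  ((not Q and S) and not R).
  branch 1 (add (Q implies (not T and S))):
    (Q implies (not T and S)): β-rule — branch into not Q  //  (not T and S).
      branch 1.1 (add not Q):
        ○ open, literals {Q=false}.
      branch 1.2 (add (not T and S)):
        (not T and S): α-rule — add not T, S.
        ○ open, literals {S=true, T=false}.
  branch 2 (add ((not Q and S) and not R)):
    ((not Q and S) and not R): α-rule — add (not Q and S), not R.
    (not Q and S): α-rule — add not Q, S.
    ○ open, literals {Q=false, R=false, S=true}.
0 branches closed, 3 open.
Each open branch fixes some atoms; the unmentioned ones are free. Counting distinct full assignments: branch {Q=false} (P, R, S, T) contributes 16 new; branch {S=true, T=false} (P, Q, R) contributes 4 new; branch {Q=false, R=false, S=true} (P, T) contributes 0 new. Total: 20.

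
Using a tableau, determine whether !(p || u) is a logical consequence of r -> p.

Initial set: {(r -> p); !!(p || u)}.
(r -> p): β-rule — branch into !r  //  p.
  branch 1 (add !r):
    !!(p || u): β-rule — branch into p  //  u.
      branch 1.1 (add p):
        ○ open, literals {p=true, r=false}.
      branch 1.2 (add u):
        ○ open, literals {r=false, u=true}.
  branch 2 (add p):
    !!(p || u): β-rule — branch into p  //  u.
      branch 2.1 (add p):
        ○ open, literals {p=true}.
      branch 2.2 (add u):
        ○ open, literals {p=true, u=true}.
0 branches closed, 4 open.
An open branch gives a countermodel: p=true, r=false (unmentioned atoms arbitrary); the premises hold there but the conclusion fails.

No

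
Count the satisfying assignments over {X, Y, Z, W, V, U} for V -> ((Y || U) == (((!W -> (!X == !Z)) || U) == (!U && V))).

Initial set: {(V -> ((Y || U) == (((!W -> (!X == !Z)) || U) == (!U && V))))}.
(V -> ((Y || U) == (((!W -> (!X == !Z)) || U) == (!U && V)))): β-rule — branch into !V  //  ((Y || U) == (((!W -> (!X == !Z)) || U) == (!U && V))).
  branch 1 (add !V):
    ○ open, literals {V=false}.
  branch 2 (add ((Y || U) == (((!W -> (!X == !Z)) || U) == (!U && V)))):
    ((Y || U) == (((!W -> (!X == !Z)) || U) == (!U && V))): β-rule — branch into (Y || U), (((!W -> (!X == !Z)) || U) == (!U && V))  //  !(Y || U), !(((!W -> (!X == !Z)) || U) == (!U && V)).
      branch 2.1 (add (Y || U), (((!W -> (!X == !Z)) || U) == (!U && V))):
        (Y || U): β-rule — branch into Y  //  U.
          branch 2.1.1 (add Y):
            (((!W -> (!X == !Z)) || U) == (!U && V)): β-rule — branch into ((!W -> (!X == !Z)) || U), (!U && V)  //  !((!W -> (!X == !Z)) || U), !(!U && V).
              branch 2.1.1.1 (add ((!W -> (!X == !Z)) || U), (!U && V)):
                (!U && V): α-rule — add !U, V.
                ((!W -> (!X == !Z)) || U): β-rule — branch into (!W -> (!X == !Z))  //  U.
                  branch 2.1.1.1.1 (add (!W -> (!X == !Z))):
                    (!W -> (!X == !Z)): β-rule — branch into !!W  //  (!X == !Z).
                      branch 2.1.1.1.1.1 (add !!W):
                        ○ open, literals {U=false, V=true, W=true, Y=true}.
                      branch 2.1.1.1.1.2 (add (!X == !Z)):
                        (!X == !Z): β-rule — branch into !X, !Z  //  !!X, !!Z.
                          branch 2.1.1.1.1.2.1 (add !X, !Z):
                            ○ open, literals {U=false, V=true, X=false, Y=true, Z=false}.
                          branch 2.1.1.1.1.2.2 (add !!X, !!Z):
                            ○ open, literals {U=false, V=true, X=true, Y=true, Z=true}.
                  branch 2.1.1.1.2 (add U):
                    × closes — contains both U and !U.
              branch 2.1.1.2 (add !((!W -> (!X == !Z)) || U), !(!U && V)):
                !((!W -> (!X == !Z)) || U): α-rule — add !(!W -> (!X == !Z)), !U.
                !(!W -> (!X == !Z)): α-rule — add !W, !(!X == !Z).
                !(!U && V): β-rule — branch into !!U  //  !V.
                  branch 2.1.1.2.1 (add !!U):
                    × closes — contains both U and !U.
                  branch 2.1.1.2.2 (add !V):
                    !(!X == !Z): β-rule — branch into !X, !!Z  //  !!X, !Z.
                      branch 2.1.1.2.2.1 (add !X, !!Z):
                        ○ open, literals {U=false, V=false, W=false, X=false, Y=true, Z=true}.
                      branch 2.1.1.2.2.2 (add !!X, !Z):
                        ○ open, literals {U=false, V=false, W=false, X=true, Y=true, Z=false}.
          branch 2.1.2 (add U):
            (((!W -> (!X == !Z)) || U) == (!U && V)): β-rule — branch into ((!W -> (!X == !Z)) || U), (!U && V)  //  !((!W -> (!X == !Z)) || U), !(!U && V).
              branch 2.1.2.1 (add ((!W -> (!X == !Z)) || U), (!U && V)):
                (!U && V): α-rule — add !U, V.
                × closes — contains both U and !U.
              branch 2.1.2.2 (add !((!W -> (!X == !Z)) || U), !(!U && V)):
                !((!W -> (!X == !Z)) || U): α-rule — add !(!W -> (!X == !Z)), !U.
                × closes — contains both U and !U.
      branch 2.2 (add !(Y || U), !(((!W -> (!X == !Z)) || U) == (!U && V))):
        !(Y || U): α-rule — add !Y, !U.
        !(((!W -> (!X == !Z)) || U) == (!U && V)): β-rule — branch into ((!W -> (!X == !Z)) || U), !(!U && V)  //  !((!W -> (!X == !Z)) || U), (!U && V).
          branch 2.2.1 (add ((!W -> (!X == !Z)) || U), !(!U && V)):
            ((!W -> (!X == !Z)) || U): β-rule — branch into (!W -> (!X == !Z))  //  U.
              branch 2.2.1.1 (add (!W -> (!X == !Z))):
                !(!U && V): β-rule — branch into !!U  //  !V.
                  branch 2.2.1.1.1 (add !!U):
                    × closes — contains both U and !U.
                  branch 2.2.1.1.2 (add !V):
                    (!W -> (!X == !Z)): β-rule — branch into !!W  //  (!X == !Z).
                      branch 2.2.1.1.2.1 (add !!W):
                        ○ open, literals {U=false, V=false, W=true, Y=false}.
                      branch 2.2.1.1.2.2 (add (!X == !Z)):
                        (!X == !Z): β-rule — branch into !X, !Z  //  !!X, !!Z.
                          branch 2.2.1.1.2.2.1 (add !X, !Z):
                            ○ open, literals {U=false, V=false, X=false, Y=false, Z=false}.
                          branch 2.2.1.1.2.2.2 (add !!X, !!Z):
                            ○ open, literals {U=false, V=false, X=true, Y=false, Z=true}.
              branch 2.2.1.2 (add U):
                × closes — contains both U and !U.
          branch 2.2.2 (add !((!W -> (!X == !Z)) || U), (!U && V)):
            !((!W -> (!X == !Z)) || U): α-rule — add !(!W -> (!X == !Z)), !U.
            (!U && V): α-rule — add !U, V.
            !(!W -> (!X == !Z)): α-rule — add !W, !(!X == !Z).
            !(!X == !Z): β-rule — branch into !X, !!Z  //  !!X, !Z.
              branch 2.2.2.1 (add !X, !!Z):
                ○ open, literals {U=false, V=true, W=false, X=false, Y=false, Z=true}.
              branch 2.2.2.2 (add !!X, !Z):
                ○ open, literals {U=false, V=true, W=false, X=true, Y=false, Z=false}.
6 branches closed, 11 open.
Each open branch fixes some atoms; the unmentioned ones are free. Counting distinct full assignments: branch {V=false} (X, Y, Z, W, U) contributes 32 new; branch {U=false, V=true, W=true, Y=true} (X, Z) contributes 4 new; branch {U=false, V=true, X=false, Y=true, Z=false} (W) contributes 1 new; branch {U=false, V=true, X=true, Y=true, Z=true} (W) contributes 1 new; branch {U=false, V=false, W=false, X=false, Y=true, Z=true} (none free) contributes 0 new; branch {U=false, V=false, W=false, X=true, Y=true, Z=false} (none free) contributes 0 new; branch {U=false, V=false, W=true, Y=false} (X, Z) contributes 0 new; branch {U=false, V=false, X=false, Y=false, Z=false} (W) contributes 0 new; branch {U=false, V=false, X=true, Y=false, Z=true} (W) contributes 0 new; branch {U=false, V=true, W=false, X=false, Y=false, Z=true} (none free) contributes 1 new; branch {U=false, V=true, W=false, X=true, Y=false, Z=false} (none free) contributes 1 new. Total: 40.

40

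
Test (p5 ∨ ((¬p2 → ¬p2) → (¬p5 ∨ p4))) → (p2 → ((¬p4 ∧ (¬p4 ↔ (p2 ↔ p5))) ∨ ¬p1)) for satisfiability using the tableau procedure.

Satisfiable

Initial set: {T ((p5 ∨ ((¬p2 → ¬p2) → (¬p5 ∨ p4))) → (p2 → ((¬p4 ∧ (¬p4 ↔ (p2 ↔ p5))) ∨ ¬p1)))}.
T ((p5 ∨ ((¬p2 → ¬p2) → (¬p5 ∨ p4))) → (p2 → ((¬p4 ∧ (¬p4 ↔ (p2 ↔ p5))) ∨ ¬p1))): β-rule — branch into F (p5 ∨ ((¬p2 → ¬p2) → (¬p5 ∨ p4)))  //  T (p2 → ((¬p4 ∧ (¬p4 ↔ (p2 ↔ p5))) ∨ ¬p1)).
  branch 1 (add F (p5 ∨ ((¬p2 → ¬p2) → (¬p5 ∨ p4)))):
    F (p5 ∨ ((¬p2 → ¬p2) → (¬p5 ∨ p4))): α-rule — add F p5, F ((¬p2 → ¬p2) → (¬p5 ∨ p4)).
    F ((¬p2 → ¬p2) → (¬p5 ∨ p4)): α-rule — add T (¬p2 → ¬p2), F (¬p5 ∨ p4).
    F (¬p5 ∨ p4): α-rule — add F ¬p5, F p4.
    × closes — contains both p5 and ¬p5.
  branch 2 (add T (p2 → ((¬p4 ∧ (¬p4 ↔ (p2 ↔ p5))) ∨ ¬p1))):
    T (p2 → ((¬p4 ∧ (¬p4 ↔ (p2 ↔ p5))) ∨ ¬p1)): β-rule — branch into F p2  //  T ((¬p4 ∧ (¬p4 ↔ (p2 ↔ p5))) ∨ ¬p1).
      branch 2.1 (add F p2):
        ○ open, literals {p2=0}.
      branch 2.2 (add T ((¬p4 ∧ (¬p4 ↔ (p2 ↔ p5))) ∨ ¬p1)):
        T ((¬p4 ∧ (¬p4 ↔ (p2 ↔ p5))) ∨ ¬p1): β-rule — branch into T (¬p4 ∧ (¬p4 ↔ (p2 ↔ p5)))  //  T ¬p1.
          branch 2.2.1 (add T (¬p4 ∧ (¬p4 ↔ (p2 ↔ p5)))):
            T (¬p4 ∧ (¬p4 ↔ (p2 ↔ p5))): α-rule — add T ¬p4, T (¬p4 ↔ (p2 ↔ p5)).
            T (¬p4 ↔ (p2 ↔ p5)): β-rule — branch into T ¬p4, T (p2 ↔ p5)  //  F ¬p4, F (p2 ↔ p5).
              branch 2.2.1.1 (add T ¬p4, T (p2 ↔ p5)):
                T (p2 ↔ p5): β-rule — branch into T p2, T p5  //  F p2, F p5.
                  branch 2.2.1.1.1 (add T p2, T p5):
                    ○ open, literals {p2=1, p4=0, p5=1}.
                  branch 2.2.1.1.2 (add F p2, F p5):
                    ○ open, literals {p2=0, p4=0, p5=0}.
              branch 2.2.1.2 (add F ¬p4, F (p2 ↔ p5)):
                × closes — contains both p4 and ¬p4.
          branch 2.2.2 (add T ¬p1):
            ○ open, literals {p1=0}.
2 branches closed, 4 open.
An open branch gives a satisfying assignment: p2=0.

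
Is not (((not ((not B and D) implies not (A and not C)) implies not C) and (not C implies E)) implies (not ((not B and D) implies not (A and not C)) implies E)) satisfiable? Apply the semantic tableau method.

Unsatisfiable

Initial set: {T not (((not ((not B and D) implies not (A and not C)) implies not C) and (not C implies E)) implies (not ((not B and D) implies not (A and not C)) implies E))}.
T not (((not ((not B and D) implies not (A and not C)) implies not C) and (not C implies E)) implies (not ((not B and D) implies not (A and not C)) implies E)): α-rule — add T ((not ((not B and D) implies not (A and not C)) implies not C) and (not C implies E)), F (not ((not B and D) implies not (A and not C)) implies E).
T ((not ((not B and D) implies not (A and not C)) implies not C) and (not C implies E)): α-rule — add T (not ((not B and D) implies not (A and not C)) implies not C), T (not C implies E).
F (not ((not B and D) implies not (A and not C)) implies E): α-rule — add T not ((not B and D) implies not (A and not C)), F E.
T not ((not B and D) implies not (A and not C)): α-rule — add T (not B and D), F not (A and not C).
T (not B and D): α-rule — add T not B, T D.
F not (A and not C): α-rule — add T A, T not C.
T (not ((not B and D) implies not (A and not C)) implies not C): β-rule — branch into F not ((not B and D) implies not (A and not C))  //  T not C.
  branch 1 (add F not ((not B and D) implies not (A and not C))):
    T (not C implies E): β-rule — branch into F not C  //  T E.
      branch 1.1 (add F not C):
        × closes — contains both C and not C.
      branch 1.2 (add T E):
        × closes — contains both E and not E.
  branch 2 (add T not C):
    T (not C implies E): β-rule — branch into F not C  //  T E.
      branch 2.1 (add F not C):
        × closes — contains both C and not C.
      branch 2.2 (add T E):
        × closes — contains both E and not E.
All 4 branches close.
Every branch closed; the formula is unsatisfiable.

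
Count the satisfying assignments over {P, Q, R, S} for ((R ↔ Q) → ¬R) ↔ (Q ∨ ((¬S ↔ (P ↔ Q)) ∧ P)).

6

Initial set: {(((R ↔ Q) → ¬R) ↔ (Q ∨ ((¬S ↔ (P ↔ Q)) ∧ P)))}.
(((R ↔ Q) → ¬R) ↔ (Q ∨ ((¬S ↔ (P ↔ Q)) ∧ P))): β-rule — branch into ((R ↔ Q) → ¬R), (Q ∨ ((¬S ↔ (P ↔ Q)) ∧ P))  //  ¬((R ↔ Q) → ¬R), ¬(Q ∨ ((¬S ↔ (P ↔ Q)) ∧ P)).
  branch 1 (add ((R ↔ Q) → ¬R), (Q ∨ ((¬S ↔ (P ↔ Q)) ∧ P))):
    ((R ↔ Q) → ¬R): β-rule — branch into ¬(R ↔ Q)  //  ¬R.
      branch 1.1 (add ¬(R ↔ Q)):
        (Q ∨ ((¬S ↔ (P ↔ Q)) ∧ P)): β-rule — branch into Q  //  ((¬S ↔ (P ↔ Q)) ∧ P).
          branch 1.1.1 (add Q):
            ¬(R ↔ Q): β-rule — branch into R, ¬Q  //  ¬R, Q.
              branch 1.1.1.1 (add R, ¬Q):
                × closes — contains both Q and ¬Q.
              branch 1.1.1.2 (add ¬R, Q):
                ○ open, literals {Q=1, R=0}.
          branch 1.1.2 (add ((¬S ↔ (P ↔ Q)) ∧ P)):
            ((¬S ↔ (P ↔ Q)) ∧ P): α-rule — add (¬S ↔ (P ↔ Q)), P.
            ¬(R ↔ Q): β-rule — branch into R, ¬Q  //  ¬R, Q.
              branch 1.1.2.1 (add R, ¬Q):
                (¬S ↔ (P ↔ Q)): β-rule — branch into ¬S, (P ↔ Q)  //  ¬¬S, ¬(P ↔ Q).
                  branch 1.1.2.1.1 (add ¬S, (P ↔ Q)):
                    (P ↔ Q): β-rule — branch into P, Q  //  ¬P, ¬Q.
                      branch 1.1.2.1.1.1 (add P, Q):
                        × closes — contains both Q and ¬Q.
                      branch 1.1.2.1.1.2 (add ¬P, ¬Q):
                        × closes — contains both P and ¬P.
                  branch 1.1.2.1.2 (add ¬¬S, ¬(P ↔ Q)):
                    ¬(P ↔ Q): β-rule — branch into P, ¬Q  //  ¬P, Q.
                      branch 1.1.2.1.2.1 (add P, ¬Q):
                        ○ open, literals {P=1, Q=0, R=1, S=1}.
                      branch 1.1.2.1.2.2 (add ¬P, Q):
                        × closes — contains both P and ¬P.
              branch 1.1.2.2 (add ¬R, Q):
                (¬S ↔ (P ↔ Q)): β-rule — branch into ¬S, (P ↔ Q)  //  ¬¬S, ¬(P ↔ Q).
                  branch 1.1.2.2.1 (add ¬S, (P ↔ Q)):
                    (P ↔ Q): β-rule — branch into P, Q  //  ¬P, ¬Q.
                      branch 1.1.2.2.1.1 (add P, Q):
                        ○ open, literals {P=1, Q=1, R=0, S=0}.
                      branch 1.1.2.2.1.2 (add ¬P, ¬Q):
                        × closes — contains both P and ¬P.
                  branch 1.1.2.2.2 (add ¬¬S, ¬(P ↔ Q)):
                    ¬(P ↔ Q): β-rule — branch into P, ¬Q  //  ¬P, Q.
                      branch 1.1.2.2.2.1 (add P, ¬Q):
                        × closes — contains both Q and ¬Q.
                      branch 1.1.2.2.2.2 (add ¬P, Q):
                        × closes — contains both P and ¬P.
      branch 1.2 (add ¬R):
        (Q ∨ ((¬S ↔ (P ↔ Q)) ∧ P)): β-rule — branch into Q  //  ((¬S ↔ (P ↔ Q)) ∧ P).
          branch 1.2.1 (add Q):
            ○ open, literals {Q=1, R=0}.
          branch 1.2.2 (add ((¬S ↔ (P ↔ Q)) ∧ P)):
            ((¬S ↔ (P ↔ Q)) ∧ P): α-rule — add (¬S ↔ (P ↔ Q)), P.
            (¬S ↔ (P ↔ Q)): β-rule — branch into ¬S, (P ↔ Q)  //  ¬¬S, ¬(P ↔ Q).
              branch 1.2.2.1 (add ¬S, (P ↔ Q)):
                (P ↔ Q): β-rule — branch into P, Q  //  ¬P, ¬Q.
                  branch 1.2.2.1.1 (add P, Q):
                    ○ open, literals {P=1, Q=1, R=0, S=0}.
                  branch 1.2.2.1.2 (add ¬P, ¬Q):
                    × closes — contains both P and ¬P.
              branch 1.2.2.2 (add ¬¬S, ¬(P ↔ Q)):
                ¬(P ↔ Q): β-rule — branch into P, ¬Q  //  ¬P, Q.
                  branch 1.2.2.2.1 (add P, ¬Q):
                    ○ open, literals {P=1, Q=0, R=0, S=1}.
                  branch 1.2.2.2.2 (add ¬P, Q):
                    × closes — contains both P and ¬P.
  branch 2 (add ¬((R ↔ Q) → ¬R), ¬(Q ∨ ((¬S ↔ (P ↔ Q)) ∧ P))):
    ¬((R ↔ Q) → ¬R): α-rule — add (R ↔ Q), ¬¬R.
    ¬(Q ∨ ((¬S ↔ (P ↔ Q)) ∧ P)): α-rule — add ¬Q, ¬((¬S ↔ (P ↔ Q)) ∧ P).
    (R ↔ Q): β-rule — branch into R, Q  //  ¬R, ¬Q.
      branch 2.1 (add R, Q):
        × closes — contains both Q and ¬Q.
      branch 2.2 (add ¬R, ¬Q):
        × closes — contains both R and ¬R.
11 branches closed, 6 open.
Each open branch fixes some atoms; the unmentioned ones are free. Counting distinct full assignments: branch {Q=1, R=0} (P, S) contributes 4 new; branch {P=1, Q=0, R=1, S=1} (none free) contributes 1 new; branch {P=1, Q=1, R=0, S=0} (none free) contributes 0 new; branch {Q=1, R=0} (P, S) contributes 0 new; branch {P=1, Q=1, R=0, S=0} (none free) contributes 0 new; branch {P=1, Q=0, R=0, S=1} (none free) contributes 1 new. Total: 6.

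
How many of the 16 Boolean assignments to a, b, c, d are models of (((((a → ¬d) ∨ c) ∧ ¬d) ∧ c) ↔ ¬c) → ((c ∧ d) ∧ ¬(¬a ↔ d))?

14

Initial set: {((((((a → ¬d) ∨ c) ∧ ¬d) ∧ c) ↔ ¬c) → ((c ∧ d) ∧ ¬(¬a ↔ d)))}.
((((((a → ¬d) ∨ c) ∧ ¬d) ∧ c) ↔ ¬c) → ((c ∧ d) ∧ ¬(¬a ↔ d))): β-rule — branch into ¬(((((a → ¬d) ∨ c) ∧ ¬d) ∧ c) ↔ ¬c)  //  ((c ∧ d) ∧ ¬(¬a ↔ d)).
  branch 1 (add ¬(((((a → ¬d) ∨ c) ∧ ¬d) ∧ c) ↔ ¬c)):
    ¬(((((a → ¬d) ∨ c) ∧ ¬d) ∧ c) ↔ ¬c): β-rule — branch into ((((a → ¬d) ∨ c) ∧ ¬d) ∧ c), ¬¬c  //  ¬((((a → ¬d) ∨ c) ∧ ¬d) ∧ c), ¬c.
      branch 1.1 (add ((((a → ¬d) ∨ c) ∧ ¬d) ∧ c), ¬¬c):
        ((((a → ¬d) ∨ c) ∧ ¬d) ∧ c): α-rule — add (((a → ¬d) ∨ c) ∧ ¬d), c.
        (((a → ¬d) ∨ c) ∧ ¬d): α-rule — add ((a → ¬d) ∨ c), ¬d.
        ((a → ¬d) ∨ c): β-rule — branch into (a → ¬d)  //  c.
          branch 1.1.1 (add (a → ¬d)):
            (a → ¬d): β-rule — branch into ¬a  //  ¬d.
              branch 1.1.1.1 (add ¬a):
                ○ open, literals {a=false, c=true, d=false}.
              branch 1.1.1.2 (add ¬d):
                ○ open, literals {c=true, d=false}.
          branch 1.1.2 (add c):
            ○ open, literals {c=true, d=false}.
      branch 1.2 (add ¬((((a → ¬d) ∨ c) ∧ ¬d) ∧ c), ¬c):
        ¬((((a → ¬d) ∨ c) ∧ ¬d) ∧ c): β-rule — branch into ¬(((a → ¬d) ∨ c) ∧ ¬d)  //  ¬c.
          branch 1.2.1 (add ¬(((a → ¬d) ∨ c) ∧ ¬d)):
            ¬(((a → ¬d) ∨ c) ∧ ¬d): β-rule — branch into ¬((a → ¬d) ∨ c)  //  ¬¬d.
              branch 1.2.1.1 (add ¬((a → ¬d) ∨ c)):
                ¬((a → ¬d) ∨ c): α-rule — add ¬(a → ¬d), ¬c.
                ¬(a → ¬d): α-rule — add a, ¬¬d.
                ○ open, literals {a=true, c=false, d=true}.
              branch 1.2.1.2 (add ¬¬d):
                ○ open, literals {c=false, d=true}.
          branch 1.2.2 (add ¬c):
            ○ open, literals {c=false}.
  branch 2 (add ((c ∧ d) ∧ ¬(¬a ↔ d))):
    ((c ∧ d) ∧ ¬(¬a ↔ d)): α-rule — add (c ∧ d), ¬(¬a ↔ d).
    (c ∧ d): α-rule — add c, d.
    ¬(¬a ↔ d): β-rule — branch into ¬a, ¬d  //  ¬¬a, d.
      branch 2.1 (add ¬a, ¬d):
        × closes — contains both d and ¬d.
      branch 2.2 (add ¬¬a, d):
        ○ open, literals {a=true, c=true, d=true}.
1 branch closed, 7 open.
Each open branch fixes some atoms; the unmentioned ones are free. Counting distinct full assignments: branch {a=false, c=true, d=false} (b) contributes 2 new; branch {c=true, d=false} (a, b) contributes 2 new; branch {c=true, d=false} (a, b) contributes 0 new; branch {a=true, c=false, d=true} (b) contributes 2 new; branch {c=false, d=true} (a, b) contributes 2 new; branch {c=false} (a, b, d) contributes 4 new; branch {a=true, c=true, d=true} (b) contributes 2 new. Total: 14.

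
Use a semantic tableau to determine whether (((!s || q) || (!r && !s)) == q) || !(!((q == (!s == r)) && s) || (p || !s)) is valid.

Not valid

Assume the negation and expand:
Initial set: {!((((!s || q) || (!r && !s)) == q) || !(!((q == (!s == r)) && s) || (p || !s)))}.
!((((!s || q) || (!r && !s)) == q) || !(!((q == (!s == r)) && s) || (p || !s))): α-rule — add !(((!s || q) || (!r && !s)) == q), !!(!((q == (!s == r)) && s) || (p || !s)).
!(((!s || q) || (!r && !s)) == q): β-rule — branch into ((!s || q) || (!r && !s)), !q  //  !((!s || q) || (!r && !s)), q.
  branch 1 (add ((!s || q) || (!r && !s)), !q):
    !!(!((q == (!s == r)) && s) || (p || !s)): β-rule — branch into !((q == (!s == r)) && s)  //  (p || !s).
      branch 1.1 (add !((q == (!s == r)) && s)):
        ((!s || q) || (!r && !s)): β-rule — branch into (!s || q)  //  (!r && !s).
          branch 1.1.1 (add (!s || q)):
            !((q == (!s == r)) && s): β-rule — branch into !(q == (!s == r))  //  !s.
              branch 1.1.1.1 (add !(q == (!s == r))):
                (!s || q): β-rule — branch into !s  //  q.
                  branch 1.1.1.1.1 (add !s):
                    !(q == (!s == r)): β-rule — branch into q, !(!s == r)  //  !q, (!s == r).
                      branch 1.1.1.1.1.1 (add q, !(!s == r)):
                        × closes — contains both q and !q.
                      branch 1.1.1.1.1.2 (add !q, (!s == r)):
                        (!s == r): β-rule — branch into !s, r  //  !!s, !r.
                          branch 1.1.1.1.1.2.1 (add !s, r):
                            ○ open, literals {q=false, r=true, s=false}.
                          branch 1.1.1.1.1.2.2 (add !!s, !r):
                            × closes — contains both s and !s.
                  branch 1.1.1.1.2 (add q):
                    × closes — contains both q and !q.
              branch 1.1.1.2 (add !s):
                (!s || q): β-rule — branch into !s  //  q.
                  branch 1.1.1.2.1 (add !s):
                    ○ open, literals {q=false, s=false}.
                  branch 1.1.1.2.2 (add q):
                    × closes — contains both q and !q.
          branch 1.1.2 (add (!r && !s)):
            (!r && !s): α-rule — add !r, !s.
            !((q == (!s == r)) && s): β-rule — branch into !(q == (!s == r))  //  !s.
              branch 1.1.2.1 (add !(q == (!s == r))):
                !(q == (!s == r)): β-rule — branch into q, !(!s == r)  //  !q, (!s == r).
                  branch 1.1.2.1.1 (add q, !(!s == r)):
                    × closes — contains both q and !q.
                  branch 1.1.2.1.2 (add !q, (!s == r)):
                    (!s == r): β-rule — branch into !s, r  //  !!s, !r.
                      branch 1.1.2.1.2.1 (add !s, r):
                        × closes — contains both r and !r.
                      branch 1.1.2.1.2.2 (add !!s, !r):
                        × closes — contains both s and !s.
              branch 1.1.2.2 (add !s):
                ○ open, literals {q=false, r=false, s=false}.
      branch 1.2 (add (p || !s)):
        ((!s || q) || (!r && !s)): β-rule — branch into (!s || q)  //  (!r && !s).
          branch 1.2.1 (add (!s || q)):
            (p || !s): β-rule — branch into p  //  !s.
              branch 1.2.1.1 (add p):
                (!s || q): β-rule — branch into !s  //  q.
                  branch 1.2.1.1.1 (add !s):
                    ○ open, literals {p=true, q=false, s=false}.
                  branch 1.2.1.1.2 (add q):
                    × closes — contains both q and !q.
              branch 1.2.1.2 (add !s):
                (!s || q): β-rule — branch into !s  //  q.
                  branch 1.2.1.2.1 (add !s):
                    ○ open, literals {q=false, s=false}.
                  branch 1.2.1.2.2 (add q):
                    × closes — contains both q and !q.
          branch 1.2.2 (add (!r && !s)):
            (!r && !s): α-rule — add !r, !s.
            (p || !s): β-rule — branch into p  //  !s.
              branch 1.2.2.1 (add p):
                ○ open, literals {p=true, q=false, r=false, s=false}.
              branch 1.2.2.2 (add !s):
                ○ open, literals {q=false, r=false, s=false}.
  branch 2 (add !((!s || q) || (!r && !s)), q):
    !((!s || q) || (!r && !s)): α-rule — add !(!s || q), !(!r && !s).
    !(!s || q): α-rule — add !!s, !q.
    × closes — contains both q and !q.
10 branches closed, 7 open.
An open branch gives a countermodel: q=false, r=true, s=false (unmentioned atoms arbitrary); under it the original formula is false.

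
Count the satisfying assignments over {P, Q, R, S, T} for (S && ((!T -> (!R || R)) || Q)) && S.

16

Initial set: {((S && ((!T -> (!R || R)) || Q)) && S)}.
((S && ((!T -> (!R || R)) || Q)) && S): α-rule — add (S && ((!T -> (!R || R)) || Q)), S.
(S && ((!T -> (!R || R)) || Q)): α-rule — add S, ((!T -> (!R || R)) || Q).
((!T -> (!R || R)) || Q): β-rule — branch into (!T -> (!R || R))  //  Q.
  branch 1 (add (!T -> (!R || R))):
    (!T -> (!R || R)): β-rule — branch into !!T  //  (!R || R).
      branch 1.1 (add !!T):
        ○ open, literals {S=T, T=T}.
      branch 1.2 (add (!R || R)):
        (!R || R): β-rule — branch into !R  //  R.
          branch 1.2.1 (add !R):
            ○ open, literals {R=F, S=T}.
          branch 1.2.2 (add R):
            ○ open, literals {R=T, S=T}.
  branch 2 (add Q):
    ○ open, literals {Q=T, S=T}.
0 branches closed, 4 open.
Each open branch fixes some atoms; the unmentioned ones are free. Counting distinct full assignments: branch {S=T, T=T} (P, Q, R) contributes 8 new; branch {R=F, S=T} (P, Q, T) contributes 4 new; branch {R=T, S=T} (P, Q, T) contributes 4 new; branch {Q=T, S=T} (P, R, T) contributes 0 new. Total: 16.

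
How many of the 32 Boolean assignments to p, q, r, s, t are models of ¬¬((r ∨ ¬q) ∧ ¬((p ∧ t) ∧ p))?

18

Initial set: {¬¬((r ∨ ¬q) ∧ ¬((p ∧ t) ∧ p))}.
¬¬((r ∨ ¬q) ∧ ¬((p ∧ t) ∧ p)): drop double negation, giving ((r ∨ ¬q) ∧ ¬((p ∧ t) ∧ p)).
((r ∨ ¬q) ∧ ¬((p ∧ t) ∧ p)): α-rule — add (r ∨ ¬q), ¬((p ∧ t) ∧ p).
(r ∨ ¬q): β-rule — branch into r  //  ¬q.
  branch 1 (add r):
    ¬((p ∧ t) ∧ p): β-rule — branch into ¬(p ∧ t)  //  ¬p.
      branch 1.1 (add ¬(p ∧ t)):
        ¬(p ∧ t): β-rule — branch into ¬p  //  ¬t.
          branch 1.1.1 (add ¬p):
            ○ open, literals {p=F, r=T}.
          branch 1.1.2 (add ¬t):
            ○ open, literals {r=T, t=F}.
      branch 1.2 (add ¬p):
        ○ open, literals {p=F, r=T}.
  branch 2 (add ¬q):
    ¬((p ∧ t) ∧ p): β-rule — branch into ¬(p ∧ t)  //  ¬p.
      branch 2.1 (add ¬(p ∧ t)):
        ¬(p ∧ t): β-rule — branch into ¬p  //  ¬t.
          branch 2.1.1 (add ¬p):
            ○ open, literals {p=F, q=F}.
          branch 2.1.2 (add ¬t):
            ○ open, literals {q=F, t=F}.
      branch 2.2 (add ¬p):
        ○ open, literals {p=F, q=F}.
0 branches closed, 6 open.
Each open branch fixes some atoms; the unmentioned ones are free. Counting distinct full assignments: branch {p=F, r=T} (q, s, t) contributes 8 new; branch {r=T, t=F} (p, q, s) contributes 4 new; branch {p=F, r=T} (q, s, t) contributes 0 new; branch {p=F, q=F} (r, s, t) contributes 4 new; branch {q=F, t=F} (p, r, s) contributes 2 new; branch {p=F, q=F} (r, s, t) contributes 0 new. Total: 18.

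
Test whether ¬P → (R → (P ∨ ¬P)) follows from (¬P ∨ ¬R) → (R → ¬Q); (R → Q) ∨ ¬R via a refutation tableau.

Initial set: {T ((¬P ∨ ¬R) → (R → ¬Q)); T ((R → Q) ∨ ¬R); F (¬P → (R → (P ∨ ¬P)))}.
F (¬P → (R → (P ∨ ¬P))): α-rule — add T ¬P, F (R → (P ∨ ¬P)).
F (R → (P ∨ ¬P)): α-rule — add T R, F (P ∨ ¬P).
F (P ∨ ¬P): α-rule — add F P, F ¬P.
× closes — contains both P and ¬P.
All 1 branch closes.
Every branch closed, so the premises entail the conclusion.

Yes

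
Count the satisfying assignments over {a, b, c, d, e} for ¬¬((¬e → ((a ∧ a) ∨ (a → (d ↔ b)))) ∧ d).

16

Initial set: {¬¬((¬e → ((a ∧ a) ∨ (a → (d ↔ b)))) ∧ d)}.
¬¬((¬e → ((a ∧ a) ∨ (a → (d ↔ b)))) ∧ d): drop double negation, giving ((¬e → ((a ∧ a) ∨ (a → (d ↔ b)))) ∧ d).
((¬e → ((a ∧ a) ∨ (a → (d ↔ b)))) ∧ d): α-rule — add (¬e → ((a ∧ a) ∨ (a → (d ↔ b)))), d.
(¬e → ((a ∧ a) ∨ (a → (d ↔ b)))): β-rule — branch into ¬¬e  //  ((a ∧ a) ∨ (a → (d ↔ b))).
  branch 1 (add ¬¬e):
    ○ open, literals {d=T, e=T}.
  branch 2 (add ((a ∧ a) ∨ (a → (d ↔ b)))):
    ((a ∧ a) ∨ (a → (d ↔ b))): β-rule — branch into (a ∧ a)  //  (a → (d ↔ b)).
      branch 2.1 (add (a ∧ a)):
        (a ∧ a): α-rule — add a, a.
        ○ open, literals {a=T, d=T}.
      branch 2.2 (add (a → (d ↔ b))):
        (a → (d ↔ b)): β-rule — branch into ¬a  //  (d ↔ b).
          branch 2.2.1 (add ¬a):
            ○ open, literals {a=F, d=T}.
          branch 2.2.2 (add (d ↔ b)):
            (d ↔ b): β-rule — branch into d, b  //  ¬d, ¬b.
              branch 2.2.2.1 (add d, b):
                ○ open, literals {b=T, d=T}.
              branch 2.2.2.2 (add ¬d, ¬b):
                × closes — contains both d and ¬d.
1 branch closed, 4 open.
Each open branch fixes some atoms; the unmentioned ones are free. Counting distinct full assignments: branch {d=T, e=T} (a, b, c) contributes 8 new; branch {a=T, d=T} (b, c, e) contributes 4 new; branch {a=F, d=T} (b, c, e) contributes 4 new; branch {b=T, d=T} (a, c, e) contributes 0 new. Total: 16.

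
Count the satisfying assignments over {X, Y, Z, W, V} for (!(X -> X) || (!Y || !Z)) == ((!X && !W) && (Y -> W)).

Initial set: {T ((!(X -> X) || (!Y || !Z)) == ((!X && !W) && (Y -> W)))}.
T ((!(X -> X) || (!Y || !Z)) == ((!X && !W) && (Y -> W))): β-rule — branch into T (!(X -> X) || (!Y || !Z)), T ((!X && !W) && (Y -> W))  //  F (!(X -> X) || (!Y || !Z)), F ((!X && !W) && (Y -> W)).
  branch 1 (add T (!(X -> X) || (!Y || !Z)), T ((!X && !W) && (Y -> W))):
    T ((!X && !W) && (Y -> W)): α-rule — add T (!X && !W), T (Y -> W).
    T (!X && !W): α-rule — add T !X, T !W.
    T (!(X -> X) || (!Y || !Z)): β-rule — branch into T !(X -> X)  //  T (!Y || !Z).
      branch 1.1 (add T !(X -> X)):
        T !(X -> X): α-rule — add T X, F X.
        × closes — contains both X and !X.
      branch 1.2 (add T (!Y || !Z)):
        T (Y -> W): β-rule — branch into F Y  //  T W.
          branch 1.2.1 (add F Y):
            T (!Y || !Z): β-rule — branch into T !Y  //  T !Z.
              branch 1.2.1.1 (add T !Y):
                ○ open, literals {W=F, X=F, Y=F}.
              branch 1.2.1.2 (add T !Z):
                ○ open, literals {W=F, X=F, Y=F, Z=F}.
          branch 1.2.2 (add T W):
            × closes — contains both W and !W.
  branch 2 (add F (!(X -> X) || (!Y || !Z)), F ((!X && !W) && (Y -> W))):
    F (!(X -> X) || (!Y || !Z)): α-rule — add F !(X -> X), F (!Y || !Z).
    F (!Y || !Z): α-rule — add F !Y, F !Z.
    F ((!X && !W) && (Y -> W)): β-rule — branch into F (!X && !W)  //  F (Y -> W).
      branch 2.1 (add F (!X && !W)):
        F !(X -> X): β-rule — branch into F X  //  T X.
          branch 2.1.1 (add F X):
            F (!X && !W): β-rule — branch into F !X  //  F !W.
              branch 2.1.1.1 (add F !X):
                × closes — contains both X and !X.
              branch 2.1.1.2 (add F !W):
                ○ open, literals {W=T, X=F, Y=T, Z=T}.
          branch 2.1.2 (add T X):
            F (!X && !W): β-rule — branch into F !X  //  F !W.
              branch 2.1.2.1 (add F !X):
                ○ open, literals {X=T, Y=T, Z=T}.
              branch 2.1.2.2 (add F !W):
                ○ open, literals {W=T, X=T, Y=T, Z=T}.
      branch 2.2 (add F (Y -> W)):
        F (Y -> W): α-rule — add T Y, F W.
        F !(X -> X): β-rule — branch into F X  //  T X.
          branch 2.2.1 (add F X):
            ○ open, literals {W=F, X=F, Y=T, Z=T}.
          branch 2.2.2 (add T X):
            ○ open, literals {W=F, X=T, Y=T, Z=T}.
3 branches closed, 7 open.
Each open branch fixes some atoms; the unmentioned ones are free. Counting distinct full assignments: branch {W=F, X=F, Y=F} (Z, V) contributes 4 new; branch {W=F, X=F, Y=F, Z=F} (V) contributes 0 new; branch {W=T, X=F, Y=T, Z=T} (V) contributes 2 new; branch {X=T, Y=T, Z=T} (W, V) contributes 4 new; branch {W=T, X=T, Y=T, Z=T} (V) contributes 0 new; branch {W=F, X=F, Y=T, Z=T} (V) contributes 2 new; branch {W=F, X=T, Y=T, Z=T} (V) contributes 0 new. Total: 12.

12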